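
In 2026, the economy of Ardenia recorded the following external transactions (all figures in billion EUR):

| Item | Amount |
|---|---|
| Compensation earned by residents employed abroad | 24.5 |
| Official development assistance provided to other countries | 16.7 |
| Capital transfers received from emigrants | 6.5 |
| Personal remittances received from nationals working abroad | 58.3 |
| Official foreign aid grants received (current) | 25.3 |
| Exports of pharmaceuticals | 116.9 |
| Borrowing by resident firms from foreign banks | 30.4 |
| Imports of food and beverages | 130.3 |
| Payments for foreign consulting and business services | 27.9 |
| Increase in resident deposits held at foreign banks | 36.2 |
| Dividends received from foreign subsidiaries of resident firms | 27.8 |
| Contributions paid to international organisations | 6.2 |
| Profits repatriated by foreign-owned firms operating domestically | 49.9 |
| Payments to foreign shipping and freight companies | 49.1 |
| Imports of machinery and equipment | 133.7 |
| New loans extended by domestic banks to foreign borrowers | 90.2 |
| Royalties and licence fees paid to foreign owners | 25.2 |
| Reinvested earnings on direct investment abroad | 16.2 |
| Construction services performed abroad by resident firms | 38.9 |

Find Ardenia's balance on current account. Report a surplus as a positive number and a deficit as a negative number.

-131.1

Goods: -130.3 - 133.7 + 116.9 = -147.1
Services: -27.9 - 49.1 + 38.9 - 25.2 = -63.3
Primary income: 27.8 + 16.2 - 49.9 + 24.5 = 18.6
Secondary income: -6.2 + 58.3 - 16.7 + 25.3 = 60.7
Current account = (-147.1) + (-63.3) + 18.6 + 60.7 = -131.1
(Excluded from the current account — capital account: capital transfers received from emigrants 6.5; financial account: borrowing by resident firms from foreign banks 30.4, increase in resident deposits held at foreign banks 36.2, new loans extended by domestic banks to foreign borrowers 90.2.)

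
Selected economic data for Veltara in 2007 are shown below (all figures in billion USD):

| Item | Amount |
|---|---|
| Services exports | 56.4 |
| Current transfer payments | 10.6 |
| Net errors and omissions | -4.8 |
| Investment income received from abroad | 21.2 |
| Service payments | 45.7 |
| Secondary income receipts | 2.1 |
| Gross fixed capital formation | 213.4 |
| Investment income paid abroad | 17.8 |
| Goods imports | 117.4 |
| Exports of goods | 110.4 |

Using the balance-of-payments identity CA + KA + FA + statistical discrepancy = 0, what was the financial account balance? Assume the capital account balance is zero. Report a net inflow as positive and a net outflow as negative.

6.2

Goods balance = 110.4 - 117.4 = -7.0
Services balance = 56.4 - 45.7 = 10.7
Trade balance (goods + services) = -7.0 + 10.7 = 3.7
Net primary income = 21.2 - 17.8 = 3.4
Net secondary income = 2.1 - 10.6 = -8.5
Current account = 3.7 + 3.4 + (-8.5) = -1.4
Financial account = -(-1.4 + (-4.8)) = 6.2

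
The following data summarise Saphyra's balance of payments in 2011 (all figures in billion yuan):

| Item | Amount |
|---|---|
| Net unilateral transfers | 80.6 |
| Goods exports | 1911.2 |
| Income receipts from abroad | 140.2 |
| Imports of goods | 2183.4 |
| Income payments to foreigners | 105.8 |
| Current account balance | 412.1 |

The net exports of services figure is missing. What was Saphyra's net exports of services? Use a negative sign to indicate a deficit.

Current account = goods balance + services balance + net primary income + net secondary income
Sum of the known components = -157.2
Net exports of services = CA - (known components) = 412.1 - (-157.2) = 569.3

569.3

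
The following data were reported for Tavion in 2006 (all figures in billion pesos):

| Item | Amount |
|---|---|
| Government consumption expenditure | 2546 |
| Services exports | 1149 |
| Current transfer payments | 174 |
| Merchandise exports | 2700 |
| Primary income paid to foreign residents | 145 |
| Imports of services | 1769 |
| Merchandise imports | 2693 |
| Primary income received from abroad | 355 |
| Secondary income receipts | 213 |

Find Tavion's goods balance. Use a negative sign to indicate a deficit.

Goods balance = 2700 - 2693 = 7

7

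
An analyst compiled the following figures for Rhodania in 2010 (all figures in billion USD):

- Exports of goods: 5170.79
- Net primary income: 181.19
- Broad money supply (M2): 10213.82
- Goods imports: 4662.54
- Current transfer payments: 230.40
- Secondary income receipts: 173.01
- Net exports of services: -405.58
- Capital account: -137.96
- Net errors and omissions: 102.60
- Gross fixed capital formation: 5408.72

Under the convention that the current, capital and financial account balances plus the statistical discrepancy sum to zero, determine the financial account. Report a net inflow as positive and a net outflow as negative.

Goods balance = 5170.79 - 4662.54 = 508.25
Services balance = -405.58
Trade balance (goods + services) = 508.25 + (-405.58) = 102.67
Net primary income = 181.19
Net secondary income = 173.01 - 230.40 = -57.39
Current account = 102.67 + 181.19 + (-57.39) = 226.47
Financial account = -(226.47 + (-137.96) + 102.60) = -191.11

-191.11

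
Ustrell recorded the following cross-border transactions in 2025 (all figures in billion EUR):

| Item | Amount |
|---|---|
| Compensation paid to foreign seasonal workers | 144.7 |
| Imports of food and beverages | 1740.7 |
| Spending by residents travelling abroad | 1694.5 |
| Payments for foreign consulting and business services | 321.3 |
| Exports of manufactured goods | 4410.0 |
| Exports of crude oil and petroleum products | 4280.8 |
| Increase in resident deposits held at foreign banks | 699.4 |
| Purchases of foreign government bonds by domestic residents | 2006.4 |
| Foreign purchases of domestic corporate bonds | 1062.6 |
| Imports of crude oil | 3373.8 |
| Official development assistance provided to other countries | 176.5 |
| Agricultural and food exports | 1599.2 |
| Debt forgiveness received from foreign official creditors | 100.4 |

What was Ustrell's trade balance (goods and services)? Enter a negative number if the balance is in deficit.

Goods: -3373.8 + 4280.8 + 1599.2 - 1740.7 + 4410.0 = 5175.5
Services: -1694.5 - 321.3 = -2015.8
Trade balance = 5175.5 + (-2015.8) = 3159.7
(Excluded from the trade balance — primary income: compensation paid to foreign seasonal workers 144.7; financial account: increase in resident deposits held at foreign banks 699.4, purchases of foreign government bonds by domestic residents 2006.4, foreign purchases of domestic corporate bonds 1062.6; secondary income: official development assistance provided to other countries 176.5; capital account: debt forgiveness received from foreign official creditors 100.4.)

3159.7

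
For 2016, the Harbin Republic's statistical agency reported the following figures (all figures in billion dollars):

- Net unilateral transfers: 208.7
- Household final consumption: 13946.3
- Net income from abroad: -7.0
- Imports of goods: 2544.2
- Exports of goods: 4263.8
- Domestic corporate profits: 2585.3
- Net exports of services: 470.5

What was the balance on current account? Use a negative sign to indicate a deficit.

Goods balance = 4263.8 - 2544.2 = 1719.6
Services balance = 470.5
Trade balance (goods + services) = 1719.6 + 470.5 = 2190.1
Net primary income = -7.0
Net secondary income = 208.7
Current account = 2190.1 + (-7.0) + 208.7 = 2391.8

2391.8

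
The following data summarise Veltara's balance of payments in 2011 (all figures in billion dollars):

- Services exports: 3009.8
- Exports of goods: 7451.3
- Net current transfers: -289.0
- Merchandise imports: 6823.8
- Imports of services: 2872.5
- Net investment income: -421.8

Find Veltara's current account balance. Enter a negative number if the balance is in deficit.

Goods balance = 7451.3 - 6823.8 = 627.5
Services balance = 3009.8 - 2872.5 = 137.3
Trade balance (goods + services) = 627.5 + 137.3 = 764.8
Net primary income = -421.8
Net secondary income = -289.0
Current account = 764.8 + (-421.8) + (-289.0) = 54.0

54.0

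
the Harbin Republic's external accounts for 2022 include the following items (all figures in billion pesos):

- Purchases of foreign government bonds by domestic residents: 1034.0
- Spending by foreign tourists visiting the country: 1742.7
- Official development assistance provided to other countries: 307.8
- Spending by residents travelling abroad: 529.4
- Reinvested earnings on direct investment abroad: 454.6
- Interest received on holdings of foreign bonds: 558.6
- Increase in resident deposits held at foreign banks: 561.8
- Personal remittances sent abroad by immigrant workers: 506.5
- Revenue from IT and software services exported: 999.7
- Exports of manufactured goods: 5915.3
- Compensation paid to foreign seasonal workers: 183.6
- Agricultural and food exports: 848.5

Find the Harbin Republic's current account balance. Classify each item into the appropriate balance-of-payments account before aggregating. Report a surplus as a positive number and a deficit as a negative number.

Goods: 848.5 + 5915.3 = 6763.8
Services: 1742.7 - 529.4 + 999.7 = 2213.0
Primary income: 558.6 + 454.6 - 183.6 = 829.6
Secondary income: -506.5 - 307.8 = -814.3
Current account = 6763.8 + 2213.0 + 829.6 + (-814.3) = 8992.1
(Excluded from the current account — financial account: purchases of foreign government bonds by domestic residents 1034.0, increase in resident deposits held at foreign banks 561.8.)

8992.1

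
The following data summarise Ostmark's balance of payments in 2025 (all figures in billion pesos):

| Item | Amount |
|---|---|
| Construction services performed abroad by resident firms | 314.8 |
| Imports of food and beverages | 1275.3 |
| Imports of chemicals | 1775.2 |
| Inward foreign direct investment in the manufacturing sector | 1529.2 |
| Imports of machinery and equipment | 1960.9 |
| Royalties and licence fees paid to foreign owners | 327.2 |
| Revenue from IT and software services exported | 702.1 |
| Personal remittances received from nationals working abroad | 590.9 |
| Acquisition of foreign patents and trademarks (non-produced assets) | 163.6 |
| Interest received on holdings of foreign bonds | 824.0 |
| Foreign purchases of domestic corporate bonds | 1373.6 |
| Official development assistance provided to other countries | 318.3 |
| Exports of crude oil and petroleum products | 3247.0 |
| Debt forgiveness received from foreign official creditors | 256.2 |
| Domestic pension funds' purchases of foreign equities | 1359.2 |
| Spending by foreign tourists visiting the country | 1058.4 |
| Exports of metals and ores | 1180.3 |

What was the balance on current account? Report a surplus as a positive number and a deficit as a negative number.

Goods: -1775.2 + 1180.3 - 1960.9 + 3247.0 - 1275.3 = -584.1
Services: 1058.4 + 314.8 - 327.2 + 702.1 = 1748.1
Primary income: 824.0
Secondary income: 590.9 - 318.3 = 272.6
Current account = (-584.1) + 1748.1 + 824.0 + 272.6 = 2260.6
(Excluded from the current account — financial account: inward foreign direct investment in the manufacturing sector 1529.2, foreign purchases of domestic corporate bonds 1373.6, domestic pension funds' purchases of foreign equities 1359.2; capital account: acquisition of foreign patents and trademarks (non-produced assets) 163.6, debt forgiveness received from foreign official creditors 256.2.)

2260.6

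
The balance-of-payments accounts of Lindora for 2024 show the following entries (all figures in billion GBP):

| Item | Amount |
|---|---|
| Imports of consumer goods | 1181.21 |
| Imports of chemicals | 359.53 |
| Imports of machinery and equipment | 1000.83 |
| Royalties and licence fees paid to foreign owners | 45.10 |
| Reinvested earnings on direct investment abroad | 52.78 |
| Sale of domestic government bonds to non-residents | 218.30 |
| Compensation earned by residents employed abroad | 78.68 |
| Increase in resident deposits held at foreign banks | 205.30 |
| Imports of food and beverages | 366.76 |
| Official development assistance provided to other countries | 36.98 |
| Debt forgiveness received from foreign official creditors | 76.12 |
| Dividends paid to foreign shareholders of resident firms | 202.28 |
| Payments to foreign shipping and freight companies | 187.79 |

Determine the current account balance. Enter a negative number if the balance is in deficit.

-3249.02

Goods: -1000.83 - 359.53 - 366.76 - 1181.21 = -2908.33
Services: -45.10 - 187.79 = -232.89
Primary income: -202.28 + 78.68 + 52.78 = -70.82
Secondary income: -36.98
Current account = (-2908.33) + (-232.89) + (-70.82) + (-36.98) = -3249.02
(Excluded from the current account — financial account: sale of domestic government bonds to non-residents 218.30, increase in resident deposits held at foreign banks 205.30; capital account: debt forgiveness received from foreign official creditors 76.12.)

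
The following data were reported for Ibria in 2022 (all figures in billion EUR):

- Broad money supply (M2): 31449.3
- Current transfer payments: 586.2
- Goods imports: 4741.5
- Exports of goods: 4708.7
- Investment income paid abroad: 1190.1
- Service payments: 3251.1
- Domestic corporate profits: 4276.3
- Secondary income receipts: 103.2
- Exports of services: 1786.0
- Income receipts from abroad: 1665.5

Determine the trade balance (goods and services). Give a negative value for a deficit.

-1497.9

Goods balance = 4708.7 - 4741.5 = -32.8
Services balance = 1786.0 - 3251.1 = -1465.1
Trade balance (goods + services) = -32.8 + (-1465.1) = -1497.9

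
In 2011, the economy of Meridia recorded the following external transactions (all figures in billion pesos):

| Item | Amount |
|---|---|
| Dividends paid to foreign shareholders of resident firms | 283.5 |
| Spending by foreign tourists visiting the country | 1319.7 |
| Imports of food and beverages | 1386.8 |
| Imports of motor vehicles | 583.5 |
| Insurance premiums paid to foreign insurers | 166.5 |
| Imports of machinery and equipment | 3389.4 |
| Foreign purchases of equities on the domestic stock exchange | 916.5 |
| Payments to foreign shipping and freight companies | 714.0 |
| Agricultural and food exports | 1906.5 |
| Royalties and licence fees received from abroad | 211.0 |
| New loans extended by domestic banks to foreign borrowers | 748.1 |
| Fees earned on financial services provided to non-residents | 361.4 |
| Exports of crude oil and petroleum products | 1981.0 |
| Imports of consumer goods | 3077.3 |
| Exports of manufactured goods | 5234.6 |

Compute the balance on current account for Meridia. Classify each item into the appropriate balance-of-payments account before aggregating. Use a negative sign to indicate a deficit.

1413.2

Goods: -583.5 - 3077.3 + 5234.6 + 1981.0 + 1906.5 - 1386.8 - 3389.4 = 685.1
Services: 1319.7 - 714.0 - 166.5 + 361.4 + 211.0 = 1011.6
Primary income: -283.5
Current account = 685.1 + 1011.6 + (-283.5) = 1413.2
(Excluded from the current account — financial account: foreign purchases of equities on the domestic stock exchange 916.5, new loans extended by domestic banks to foreign borrowers 748.1.)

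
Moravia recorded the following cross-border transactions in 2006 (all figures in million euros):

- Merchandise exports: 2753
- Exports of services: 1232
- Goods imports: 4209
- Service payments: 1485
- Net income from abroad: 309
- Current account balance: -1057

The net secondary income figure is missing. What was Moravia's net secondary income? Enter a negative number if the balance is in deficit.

343

Current account = goods balance + services balance + net primary income + net secondary income
Sum of the known components = -1400
Net secondary income = CA - (known components) = -1057 - (-1400) = 343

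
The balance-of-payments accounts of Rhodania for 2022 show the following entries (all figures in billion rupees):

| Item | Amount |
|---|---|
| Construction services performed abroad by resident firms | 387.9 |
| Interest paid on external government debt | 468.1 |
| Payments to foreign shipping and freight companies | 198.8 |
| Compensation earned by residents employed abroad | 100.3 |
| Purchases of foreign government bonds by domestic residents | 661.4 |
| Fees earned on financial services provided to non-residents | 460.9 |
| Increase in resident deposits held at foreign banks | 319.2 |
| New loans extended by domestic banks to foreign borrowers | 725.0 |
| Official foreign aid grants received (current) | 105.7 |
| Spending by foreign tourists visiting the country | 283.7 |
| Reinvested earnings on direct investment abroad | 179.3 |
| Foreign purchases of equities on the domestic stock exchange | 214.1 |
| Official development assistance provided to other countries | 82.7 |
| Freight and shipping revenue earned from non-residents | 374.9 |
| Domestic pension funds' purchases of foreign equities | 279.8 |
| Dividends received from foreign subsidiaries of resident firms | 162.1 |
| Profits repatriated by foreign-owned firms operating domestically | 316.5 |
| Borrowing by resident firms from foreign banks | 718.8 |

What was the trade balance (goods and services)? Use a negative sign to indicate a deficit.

Services: -198.8 + 387.9 + 374.9 + 460.9 + 283.7 = 1308.6
Trade balance = 0.0 + 1308.6 = 1308.6
(Excluded from the trade balance — primary income: interest paid on external government debt 468.1, compensation earned by residents employed abroad 100.3, reinvested earnings on direct investment abroad 179.3, dividends received from foreign subsidiaries of resident firms 162.1, profits repatriated by foreign-owned firms operating domestically 316.5; financial account: purchases of foreign government bonds by domestic residents 661.4, increase in resident deposits held at foreign banks 319.2, new loans extended by domestic banks to foreign borrowers 725.0, foreign purchases of equities on the domestic stock exchange 214.1, domestic pension funds' purchases of foreign equities 279.8, borrowing by resident firms from foreign banks 718.8; secondary income: official foreign aid grants received (current) 105.7, official development assistance provided to other countries 82.7.)

1308.6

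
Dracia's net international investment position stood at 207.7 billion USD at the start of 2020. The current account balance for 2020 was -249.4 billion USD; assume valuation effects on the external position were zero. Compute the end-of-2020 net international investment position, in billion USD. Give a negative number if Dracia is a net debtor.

-41.7

With no valuation effects, change in NIIP = current account = -249.4
End-of-year NIIP = 207.7 + (-249.4) = -41.7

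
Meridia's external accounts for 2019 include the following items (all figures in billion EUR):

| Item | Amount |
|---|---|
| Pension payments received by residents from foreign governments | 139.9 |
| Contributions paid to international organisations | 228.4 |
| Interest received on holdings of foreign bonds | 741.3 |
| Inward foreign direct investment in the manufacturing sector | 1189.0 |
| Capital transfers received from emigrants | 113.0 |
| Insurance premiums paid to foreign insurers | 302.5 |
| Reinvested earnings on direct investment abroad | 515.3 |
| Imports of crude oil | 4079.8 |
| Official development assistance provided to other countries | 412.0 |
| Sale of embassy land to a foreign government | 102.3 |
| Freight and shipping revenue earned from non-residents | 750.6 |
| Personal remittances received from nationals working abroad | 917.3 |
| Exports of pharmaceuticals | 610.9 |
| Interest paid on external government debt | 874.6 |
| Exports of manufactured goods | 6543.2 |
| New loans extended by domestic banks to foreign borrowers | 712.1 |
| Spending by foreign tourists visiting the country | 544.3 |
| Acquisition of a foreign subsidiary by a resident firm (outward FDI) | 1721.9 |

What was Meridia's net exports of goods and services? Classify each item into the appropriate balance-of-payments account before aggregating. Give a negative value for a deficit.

Goods: 610.9 + 6543.2 - 4079.8 = 3074.3
Services: -302.5 + 750.6 + 544.3 = 992.4
Trade balance = 3074.3 + 992.4 = 4066.7
(Excluded from the trade balance — secondary income: pension payments received by residents from foreign governments 139.9, contributions paid to international organisations 228.4, official development assistance provided to other countries 412.0, personal remittances received from nationals working abroad 917.3; primary income: interest received on holdings of foreign bonds 741.3, reinvested earnings on direct investment abroad 515.3, interest paid on external government debt 874.6; financial account: inward foreign direct investment in the manufacturing sector 1189.0, new loans extended by domestic banks to foreign borrowers 712.1, acquisition of a foreign subsidiary by a resident firm (outward FDI) 1721.9; capital account: capital transfers received from emigrants 113.0, sale of embassy land to a foreign government 102.3.)

4066.7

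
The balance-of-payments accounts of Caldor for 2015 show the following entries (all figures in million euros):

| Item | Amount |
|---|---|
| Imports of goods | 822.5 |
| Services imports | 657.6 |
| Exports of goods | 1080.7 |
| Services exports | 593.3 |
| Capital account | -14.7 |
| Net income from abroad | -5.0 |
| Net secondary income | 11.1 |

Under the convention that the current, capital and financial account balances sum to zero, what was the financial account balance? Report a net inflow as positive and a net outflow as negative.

Goods balance = 1080.7 - 822.5 = 258.2
Services balance = 593.3 - 657.6 = -64.3
Trade balance (goods + services) = 258.2 + (-64.3) = 193.9
Net primary income = -5.0
Net secondary income = 11.1
Current account = 193.9 + (-5.0) + 11.1 = 200.0
Financial account = -(200.0 + (-14.7)) = -185.3

-185.3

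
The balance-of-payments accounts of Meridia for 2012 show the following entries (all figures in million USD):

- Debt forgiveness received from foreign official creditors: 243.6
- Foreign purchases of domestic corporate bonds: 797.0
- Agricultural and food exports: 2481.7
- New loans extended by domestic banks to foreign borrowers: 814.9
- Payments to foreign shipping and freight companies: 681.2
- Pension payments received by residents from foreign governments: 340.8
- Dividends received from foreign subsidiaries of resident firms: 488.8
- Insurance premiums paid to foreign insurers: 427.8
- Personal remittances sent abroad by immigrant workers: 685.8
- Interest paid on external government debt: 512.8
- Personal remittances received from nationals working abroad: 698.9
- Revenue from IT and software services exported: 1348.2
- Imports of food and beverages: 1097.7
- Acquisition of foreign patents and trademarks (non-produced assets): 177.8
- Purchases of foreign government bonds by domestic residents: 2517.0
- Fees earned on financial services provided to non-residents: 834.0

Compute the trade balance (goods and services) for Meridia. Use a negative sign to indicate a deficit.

Goods: 2481.7 - 1097.7 = 1384.0
Services: 834.0 + 1348.2 - 427.8 - 681.2 = 1073.2
Trade balance = 1384.0 + 1073.2 = 2457.2
(Excluded from the trade balance — capital account: debt forgiveness received from foreign official creditors 243.6, acquisition of foreign patents and trademarks (non-produced assets) 177.8; financial account: foreign purchases of domestic corporate bonds 797.0, new loans extended by domestic banks to foreign borrowers 814.9, purchases of foreign government bonds by domestic residents 2517.0; secondary income: pension payments received by residents from foreign governments 340.8, personal remittances sent abroad by immigrant workers 685.8, personal remittances received from nationals working abroad 698.9; primary income: dividends received from foreign subsidiaries of resident firms 488.8, interest paid on external government debt 512.8.)

2457.2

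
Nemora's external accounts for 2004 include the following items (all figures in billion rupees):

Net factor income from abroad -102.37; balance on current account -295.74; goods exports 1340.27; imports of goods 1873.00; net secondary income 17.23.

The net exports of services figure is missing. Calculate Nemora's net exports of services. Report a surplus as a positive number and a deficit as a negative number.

Current account = goods balance + services balance + net primary income + net secondary income
Sum of the known components = -617.87
Net exports of services = CA - (known components) = -295.74 - (-617.87) = 322.13

322.13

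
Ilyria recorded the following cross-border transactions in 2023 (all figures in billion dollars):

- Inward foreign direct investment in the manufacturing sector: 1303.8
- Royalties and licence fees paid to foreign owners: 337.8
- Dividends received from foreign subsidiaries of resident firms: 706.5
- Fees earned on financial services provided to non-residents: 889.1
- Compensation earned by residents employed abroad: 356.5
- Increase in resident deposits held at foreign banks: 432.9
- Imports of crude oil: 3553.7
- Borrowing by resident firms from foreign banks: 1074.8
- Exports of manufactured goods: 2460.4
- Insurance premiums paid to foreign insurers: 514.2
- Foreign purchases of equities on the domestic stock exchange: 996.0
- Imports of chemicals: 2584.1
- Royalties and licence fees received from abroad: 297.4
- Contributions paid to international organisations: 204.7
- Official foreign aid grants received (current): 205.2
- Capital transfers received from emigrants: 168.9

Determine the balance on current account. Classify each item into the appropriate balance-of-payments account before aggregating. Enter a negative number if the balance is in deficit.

Goods: -2584.1 + 2460.4 - 3553.7 = -3677.4
Services: -514.2 - 337.8 + 297.4 + 889.1 = 334.5
Primary income: 706.5 + 356.5 = 1063.0
Secondary income: -204.7 + 205.2 = 0.5
Current account = (-3677.4) + 334.5 + 1063.0 + 0.5 = -2279.4
(Excluded from the current account — financial account: inward foreign direct investment in the manufacturing sector 1303.8, increase in resident deposits held at foreign banks 432.9, borrowing by resident firms from foreign banks 1074.8, foreign purchases of equities on the domestic stock exchange 996.0; capital account: capital transfers received from emigrants 168.9.)

-2279.4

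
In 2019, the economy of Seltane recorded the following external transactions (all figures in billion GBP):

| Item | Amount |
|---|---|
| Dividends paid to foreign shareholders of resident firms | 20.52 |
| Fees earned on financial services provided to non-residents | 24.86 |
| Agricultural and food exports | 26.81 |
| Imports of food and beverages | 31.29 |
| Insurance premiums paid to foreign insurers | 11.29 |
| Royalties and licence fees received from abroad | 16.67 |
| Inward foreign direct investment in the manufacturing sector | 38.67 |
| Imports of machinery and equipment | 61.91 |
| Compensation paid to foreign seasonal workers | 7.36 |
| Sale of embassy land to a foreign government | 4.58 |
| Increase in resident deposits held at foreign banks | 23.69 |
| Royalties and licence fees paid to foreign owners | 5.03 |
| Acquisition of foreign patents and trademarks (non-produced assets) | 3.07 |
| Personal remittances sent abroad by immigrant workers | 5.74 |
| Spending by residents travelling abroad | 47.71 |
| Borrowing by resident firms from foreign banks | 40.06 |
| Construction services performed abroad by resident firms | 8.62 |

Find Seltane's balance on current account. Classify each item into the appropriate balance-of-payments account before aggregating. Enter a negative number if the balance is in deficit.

-113.89

Goods: -61.91 - 31.29 + 26.81 = -66.39
Services: 24.86 - 5.03 - 47.71 + 16.67 + 8.62 - 11.29 = -13.88
Primary income: -7.36 - 20.52 = -27.88
Secondary income: -5.74
Current account = (-66.39) + (-13.88) + (-27.88) + (-5.74) = -113.89
(Excluded from the current account — financial account: inward foreign direct investment in the manufacturing sector 38.67, increase in resident deposits held at foreign banks 23.69, borrowing by resident firms from foreign banks 40.06; capital account: sale of embassy land to a foreign government 4.58, acquisition of foreign patents and trademarks (non-produced assets) 3.07.)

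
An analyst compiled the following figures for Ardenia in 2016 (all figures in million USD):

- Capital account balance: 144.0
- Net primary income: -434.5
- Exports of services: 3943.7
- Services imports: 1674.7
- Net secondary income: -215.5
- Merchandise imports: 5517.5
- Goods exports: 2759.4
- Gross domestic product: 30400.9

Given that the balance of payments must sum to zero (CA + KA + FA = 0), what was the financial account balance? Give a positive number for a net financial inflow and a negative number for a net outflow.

Goods balance = 2759.4 - 5517.5 = -2758.1
Services balance = 3943.7 - 1674.7 = 2269.0
Trade balance (goods + services) = -2758.1 + 2269.0 = -489.1
Net primary income = -434.5
Net secondary income = -215.5
Current account = -489.1 + (-434.5) + (-215.5) = -1139.1
Financial account = -(-1139.1 + 144.0) = 995.1

995.1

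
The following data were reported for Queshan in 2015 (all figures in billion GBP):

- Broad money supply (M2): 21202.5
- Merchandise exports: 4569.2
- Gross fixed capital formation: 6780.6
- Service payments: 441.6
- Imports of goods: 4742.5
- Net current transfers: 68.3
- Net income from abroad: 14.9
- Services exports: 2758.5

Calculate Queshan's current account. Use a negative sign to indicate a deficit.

Goods balance = 4569.2 - 4742.5 = -173.3
Services balance = 2758.5 - 441.6 = 2316.9
Trade balance (goods + services) = -173.3 + 2316.9 = 2143.6
Net primary income = 14.9
Net secondary income = 68.3
Current account = 2143.6 + 14.9 + 68.3 = 2226.8

2226.8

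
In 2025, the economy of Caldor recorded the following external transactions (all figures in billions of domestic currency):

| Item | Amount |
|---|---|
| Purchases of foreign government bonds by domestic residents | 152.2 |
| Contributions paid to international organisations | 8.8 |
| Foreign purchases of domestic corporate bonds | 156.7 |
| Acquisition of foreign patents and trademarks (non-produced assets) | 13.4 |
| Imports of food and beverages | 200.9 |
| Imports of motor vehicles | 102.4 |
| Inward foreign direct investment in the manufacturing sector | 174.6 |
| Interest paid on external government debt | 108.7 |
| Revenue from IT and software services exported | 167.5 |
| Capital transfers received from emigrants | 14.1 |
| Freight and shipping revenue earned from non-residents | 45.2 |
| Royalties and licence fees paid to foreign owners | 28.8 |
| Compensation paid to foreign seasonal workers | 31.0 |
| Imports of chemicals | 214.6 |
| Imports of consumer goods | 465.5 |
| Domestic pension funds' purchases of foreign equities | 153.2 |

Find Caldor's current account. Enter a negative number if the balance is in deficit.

Goods: -214.6 - 102.4 - 465.5 - 200.9 = -983.4
Services: 167.5 + 45.2 - 28.8 = 183.9
Primary income: -108.7 - 31.0 = -139.7
Secondary income: -8.8
Current account = (-983.4) + 183.9 + (-139.7) + (-8.8) = -948.0
(Excluded from the current account — financial account: purchases of foreign government bonds by domestic residents 152.2, foreign purchases of domestic corporate bonds 156.7, inward foreign direct investment in the manufacturing sector 174.6, domestic pension funds' purchases of foreign equities 153.2; capital account: acquisition of foreign patents and trademarks (non-produced assets) 13.4, capital transfers received from emigrants 14.1.)

-948.0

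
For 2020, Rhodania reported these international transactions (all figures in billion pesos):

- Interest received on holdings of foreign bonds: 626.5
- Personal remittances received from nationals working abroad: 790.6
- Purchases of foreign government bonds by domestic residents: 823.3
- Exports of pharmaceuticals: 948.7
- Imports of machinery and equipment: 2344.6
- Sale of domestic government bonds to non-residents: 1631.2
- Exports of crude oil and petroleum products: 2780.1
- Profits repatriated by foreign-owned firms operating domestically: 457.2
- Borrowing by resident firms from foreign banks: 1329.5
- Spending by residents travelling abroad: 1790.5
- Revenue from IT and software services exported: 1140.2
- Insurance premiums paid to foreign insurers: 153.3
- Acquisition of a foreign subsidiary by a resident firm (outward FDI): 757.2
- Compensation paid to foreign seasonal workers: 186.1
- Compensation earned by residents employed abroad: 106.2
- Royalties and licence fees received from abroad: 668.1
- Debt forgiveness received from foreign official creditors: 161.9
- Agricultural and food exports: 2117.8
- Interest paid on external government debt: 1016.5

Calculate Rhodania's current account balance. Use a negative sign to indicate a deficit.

Goods: 948.7 + 2780.1 + 2117.8 - 2344.6 = 3502.0
Services: 1140.2 - 1790.5 - 153.3 + 668.1 = -135.5
Primary income: -457.2 - 186.1 - 1016.5 + 106.2 + 626.5 = -927.1
Secondary income: 790.6
Current account = 3502.0 + (-135.5) + (-927.1) + 790.6 = 3230.0
(Excluded from the current account — financial account: purchases of foreign government bonds by domestic residents 823.3, sale of domestic government bonds to non-residents 1631.2, borrowing by resident firms from foreign banks 1329.5, acquisition of a foreign subsidiary by a resident firm (outward FDI) 757.2; capital account: debt forgiveness received from foreign official creditors 161.9.)

3230.0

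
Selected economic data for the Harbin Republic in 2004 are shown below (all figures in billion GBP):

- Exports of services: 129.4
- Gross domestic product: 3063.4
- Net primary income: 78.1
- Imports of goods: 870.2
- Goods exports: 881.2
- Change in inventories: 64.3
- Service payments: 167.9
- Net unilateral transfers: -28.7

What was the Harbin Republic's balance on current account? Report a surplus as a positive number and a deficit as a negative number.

21.9

Goods balance = 881.2 - 870.2 = 11.0
Services balance = 129.4 - 167.9 = -38.5
Trade balance (goods + services) = 11.0 + (-38.5) = -27.5
Net primary income = 78.1
Net secondary income = -28.7
Current account = -27.5 + 78.1 + (-28.7) = 21.9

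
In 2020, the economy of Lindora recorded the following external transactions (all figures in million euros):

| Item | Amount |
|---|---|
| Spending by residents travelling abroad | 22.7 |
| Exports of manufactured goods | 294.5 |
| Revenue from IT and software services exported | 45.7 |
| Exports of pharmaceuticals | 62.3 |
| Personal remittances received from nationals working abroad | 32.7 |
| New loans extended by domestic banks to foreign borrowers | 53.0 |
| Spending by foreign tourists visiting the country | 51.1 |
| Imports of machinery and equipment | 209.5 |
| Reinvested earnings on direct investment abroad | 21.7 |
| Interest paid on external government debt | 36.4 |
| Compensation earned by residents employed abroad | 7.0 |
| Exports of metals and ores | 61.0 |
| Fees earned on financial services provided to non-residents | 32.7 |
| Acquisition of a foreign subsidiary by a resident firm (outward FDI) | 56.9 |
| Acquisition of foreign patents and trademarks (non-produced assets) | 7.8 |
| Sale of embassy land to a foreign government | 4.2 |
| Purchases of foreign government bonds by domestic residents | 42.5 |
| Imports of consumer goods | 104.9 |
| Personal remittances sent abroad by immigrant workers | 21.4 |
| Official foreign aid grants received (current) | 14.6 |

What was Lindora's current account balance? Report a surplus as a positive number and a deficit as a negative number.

Goods: 62.3 + 61.0 - 104.9 - 209.5 + 294.5 = 103.4
Services: 51.1 - 22.7 + 32.7 + 45.7 = 106.8
Primary income: 7.0 + 21.7 - 36.4 = -7.7
Secondary income: 14.6 + 32.7 - 21.4 = 25.9
Current account = 103.4 + 106.8 + (-7.7) + 25.9 = 228.4
(Excluded from the current account — financial account: new loans extended by domestic banks to foreign borrowers 53.0, acquisition of a foreign subsidiary by a resident firm (outward FDI) 56.9, purchases of foreign government bonds by domestic residents 42.5; capital account: acquisition of foreign patents and trademarks (non-produced assets) 7.8, sale of embassy land to a foreign government 4.2.)

228.4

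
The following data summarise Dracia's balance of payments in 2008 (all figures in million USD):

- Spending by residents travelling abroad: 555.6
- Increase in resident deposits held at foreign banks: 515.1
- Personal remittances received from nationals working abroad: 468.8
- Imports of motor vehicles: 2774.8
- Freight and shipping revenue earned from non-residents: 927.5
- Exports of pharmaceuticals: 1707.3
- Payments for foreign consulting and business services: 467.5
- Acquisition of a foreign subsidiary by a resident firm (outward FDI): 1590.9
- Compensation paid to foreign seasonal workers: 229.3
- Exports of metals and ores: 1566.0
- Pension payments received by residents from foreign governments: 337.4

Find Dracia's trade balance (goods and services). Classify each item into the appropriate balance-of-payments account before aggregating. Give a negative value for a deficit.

402.9

Goods: -2774.8 + 1566.0 + 1707.3 = 498.5
Services: 927.5 - 555.6 - 467.5 = -95.6
Trade balance = 498.5 + (-95.6) = 402.9
(Excluded from the trade balance — financial account: increase in resident deposits held at foreign banks 515.1, acquisition of a foreign subsidiary by a resident firm (outward FDI) 1590.9; secondary income: personal remittances received from nationals working abroad 468.8, pension payments received by residents from foreign governments 337.4; primary income: compensation paid to foreign seasonal workers 229.3.)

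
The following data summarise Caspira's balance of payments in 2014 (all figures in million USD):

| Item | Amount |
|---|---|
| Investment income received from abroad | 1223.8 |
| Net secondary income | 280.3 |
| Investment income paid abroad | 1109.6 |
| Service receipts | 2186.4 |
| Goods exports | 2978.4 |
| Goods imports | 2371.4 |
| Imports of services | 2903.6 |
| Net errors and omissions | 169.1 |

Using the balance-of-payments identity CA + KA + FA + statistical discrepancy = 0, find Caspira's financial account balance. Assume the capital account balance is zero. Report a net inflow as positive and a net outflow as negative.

-453.4

Goods balance = 2978.4 - 2371.4 = 607.0
Services balance = 2186.4 - 2903.6 = -717.2
Trade balance (goods + services) = 607.0 + (-717.2) = -110.2
Net primary income = 1223.8 - 1109.6 = 114.2
Net secondary income = 280.3
Current account = -110.2 + 114.2 + 280.3 = 284.3
Financial account = -(284.3 + 169.1) = -453.4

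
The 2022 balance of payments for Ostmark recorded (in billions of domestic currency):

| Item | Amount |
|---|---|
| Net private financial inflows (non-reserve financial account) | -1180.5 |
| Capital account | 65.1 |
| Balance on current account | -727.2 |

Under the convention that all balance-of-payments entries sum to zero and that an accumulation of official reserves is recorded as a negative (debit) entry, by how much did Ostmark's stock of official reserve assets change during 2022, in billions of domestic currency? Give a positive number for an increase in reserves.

Official reserve transactions balance = -((-727.2) + 65.1 + (-1180.5)) = 1842.6
An accumulation of reserves is recorded as a debit (negative entry), so the change in the stock of reserves is the negative of that balance.
Change in official reserves = -(1842.6) = -1842.6

-1842.6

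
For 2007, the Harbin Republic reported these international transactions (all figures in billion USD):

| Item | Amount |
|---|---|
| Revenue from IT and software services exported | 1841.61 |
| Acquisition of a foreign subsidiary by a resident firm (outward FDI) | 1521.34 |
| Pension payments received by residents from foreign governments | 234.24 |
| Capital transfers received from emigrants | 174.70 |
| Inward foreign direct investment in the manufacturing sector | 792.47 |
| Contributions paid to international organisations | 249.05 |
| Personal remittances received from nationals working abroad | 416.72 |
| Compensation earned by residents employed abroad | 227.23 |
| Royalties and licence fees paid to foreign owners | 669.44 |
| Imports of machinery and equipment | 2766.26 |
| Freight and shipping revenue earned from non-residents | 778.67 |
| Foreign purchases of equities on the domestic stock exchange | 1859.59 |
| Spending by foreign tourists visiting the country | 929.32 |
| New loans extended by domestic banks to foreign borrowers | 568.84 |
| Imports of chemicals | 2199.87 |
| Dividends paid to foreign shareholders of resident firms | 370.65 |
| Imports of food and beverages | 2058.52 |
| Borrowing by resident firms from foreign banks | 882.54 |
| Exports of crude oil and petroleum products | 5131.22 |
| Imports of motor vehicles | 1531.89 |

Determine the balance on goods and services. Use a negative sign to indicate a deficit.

-545.16

Goods: -2766.26 - 2058.52 - 1531.89 - 2199.87 + 5131.22 = -3425.32
Services: -669.44 + 929.32 + 778.67 + 1841.61 = 2880.16
Trade balance = -3425.32 + 2880.16 = -545.16
(Excluded from the trade balance — financial account: acquisition of a foreign subsidiary by a resident firm (outward FDI) 1521.34, inward foreign direct investment in the manufacturing sector 792.47, foreign purchases of equities on the domestic stock exchange 1859.59, new loans extended by domestic banks to foreign borrowers 568.84, borrowing by resident firms from foreign banks 882.54; secondary income: pension payments received by residents from foreign governments 234.24, contributions paid to international organisations 249.05, personal remittances received from nationals working abroad 416.72; capital account: capital transfers received from emigrants 174.70; primary income: compensation earned by residents employed abroad 227.23, dividends paid to foreign shareholders of resident firms 370.65.)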